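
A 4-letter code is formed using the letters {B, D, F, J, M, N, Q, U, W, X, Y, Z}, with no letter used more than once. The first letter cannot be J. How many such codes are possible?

The first letter has 12−1 = 11 choices (anything except J).
The remaining 3 letters are filled from the other 11 symbols without repetition: 11 × 10 × 9 = 990.
Total: 11 × 990 = 10890.

10890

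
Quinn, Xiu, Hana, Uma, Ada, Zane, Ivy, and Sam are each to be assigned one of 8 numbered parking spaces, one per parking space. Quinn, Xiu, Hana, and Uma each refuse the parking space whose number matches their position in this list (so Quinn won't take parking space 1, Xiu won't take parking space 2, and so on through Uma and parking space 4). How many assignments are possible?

Let Aᵢ (for 1 ≤ i ≤ 4) be the placements that put person i in their forbidden parking space. Any j of these fix j positions, leaving (8−j)! ways to fill the rest, and there are C(4,j) ways to pick which j.
By inclusion–exclusion, the number of valid placements is Σ_{j=0}^{4} (−1)^j C(4,j)·(8−j)!.
Computing: 40320 − 20160 + 4320 − 480 + 24 = 24024.

24024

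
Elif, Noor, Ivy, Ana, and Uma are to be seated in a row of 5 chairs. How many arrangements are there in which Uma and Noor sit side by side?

48

Glue Uma and Noor into one block (2 internal orders), leaving 4 units to arrange in a row.
That gives 2 × 4! = 2 × 24 = 48.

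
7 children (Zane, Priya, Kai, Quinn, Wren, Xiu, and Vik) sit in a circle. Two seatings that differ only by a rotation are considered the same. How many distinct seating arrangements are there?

720

Around a circle, 7 distinct people have 7!/7 = (6)! = 720 rotationally distinct seatings.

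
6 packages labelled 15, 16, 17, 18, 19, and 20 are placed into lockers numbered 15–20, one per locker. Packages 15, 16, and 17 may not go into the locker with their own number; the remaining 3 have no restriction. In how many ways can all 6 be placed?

Let Aᵢ (for i ∈ {15, 16, 17}) be the placements that put package i in its forbidden locker. Any j of these fix j positions, leaving (6−j)! ways to fill the rest, and there are C(3,j) ways to pick which j.
By inclusion–exclusion, the number of valid placements is Σ_{j=0}^{3} (−1)^j C(3,j)·(6−j)!.
Computing: 720 − 360 + 72 − 6 = 426.

426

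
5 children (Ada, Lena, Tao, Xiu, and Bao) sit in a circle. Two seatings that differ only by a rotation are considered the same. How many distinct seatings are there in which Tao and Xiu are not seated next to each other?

Without the restriction there are (4)! = 24 seatings.
Seatings with Tao beside Xiu: treat them as a block with 2 internal orders, giving 2 × (3)! = 12.
Subtracting, 24 − 12 = 12.

12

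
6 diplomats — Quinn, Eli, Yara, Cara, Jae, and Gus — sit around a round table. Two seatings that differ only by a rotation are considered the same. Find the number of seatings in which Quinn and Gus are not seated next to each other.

All circular seatings of 6 people number (5)! = 120.
Seatings with Quinn beside Gus: treat them as a block with 2 internal orders, giving 2 × (4)! = 48.
Subtracting, 120 − 48 = 72.

72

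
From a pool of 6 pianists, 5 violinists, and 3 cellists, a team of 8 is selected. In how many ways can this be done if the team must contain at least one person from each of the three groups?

2828

Total 8-person selections from all 14: C(14,8) = 3003.
Selections missing a whole group: no pianists → C(8,8) = 1; no violinists → C(9,8) = 9; no cellists → C(11,8) = 165.
Add back selections omitting two groups (i.e. drawn from a single group): C(6,8) + C(5,8) + C(3,8) = 0.
By inclusion–exclusion: 3003 − 175 + 0 = 2828.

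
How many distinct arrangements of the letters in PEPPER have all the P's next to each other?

12

Treat the 3 copies of P as a single block. The multiset to arrange is then {PPP, E, E, R}, 4 items in all.
That gives (4)!/(2!) = 12 arrangements.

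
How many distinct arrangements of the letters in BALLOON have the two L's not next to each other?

There are 7!/(2!·2!) = 1260 arrangements of BALLOON in total.
If the two L's are adjacent, glue them into one block, leaving 6 items to arrange: (6)!/(2!) = 360 ways.
Hence 1260 − 360 = 900.

900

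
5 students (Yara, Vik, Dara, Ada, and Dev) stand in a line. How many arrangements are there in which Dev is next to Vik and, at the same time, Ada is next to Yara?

24

Treat {Dev,Vik} as one block (2 orders) and {Ada,Yara} as another (2 orders).
That leaves 3 units to arrange: 2 × 2 × 3! = 4 × 6 = 24.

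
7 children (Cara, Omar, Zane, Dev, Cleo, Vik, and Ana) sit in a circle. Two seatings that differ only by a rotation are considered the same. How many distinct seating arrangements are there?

Fix one person's seat to break rotational symmetry; the remaining 6 people can be arranged in (6)! = 720 ways.

720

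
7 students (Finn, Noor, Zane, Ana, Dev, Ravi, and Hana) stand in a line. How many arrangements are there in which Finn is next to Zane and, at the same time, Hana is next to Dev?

480

Treat {Finn,Zane} as one block (2 orders) and {Hana,Dev} as another (2 orders).
That leaves 5 units to arrange: 2 × 2 × 5! = 4 × 120 = 480.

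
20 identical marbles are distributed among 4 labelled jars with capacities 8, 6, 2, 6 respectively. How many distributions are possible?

By stars and bars, unrestricted non-negative solutions to x_1+…+x_4 = 20 number C(20+3,3) = 1771.
Subtract solutions that violate a single cap (substitute x_i' = x_i − (cap_i+1)): x_1 ≥ 9 gives C(14,3) = 364; x_2 ≥ 7 gives C(16,3) = 560; x_3 ≥ 3 gives C(20,3) = 1140; x_4 ≥ 7 gives C(16,3) = 560. Together 2624.
Add back pairs where two caps are both exceeded: 35 + 165 + 35 + 286 + 84 + 286 = 891.
Subtract triples: 4 + 0 + 4 + 20 = 28.
By inclusion–exclusion the count is 1771 − 2624 + 891 − 28 = 10.

10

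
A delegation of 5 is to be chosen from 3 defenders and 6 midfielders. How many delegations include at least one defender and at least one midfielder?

Unrestricted: C(9,5) = 126 ways to pick any 5 of the 9.
Subtract selections that omit an entire group: no defenders → C(6,5) = 6; no midfielders → C(3,5) = 0.
Both groups omitted at once is impossible, so 126 − 6 = 120.

120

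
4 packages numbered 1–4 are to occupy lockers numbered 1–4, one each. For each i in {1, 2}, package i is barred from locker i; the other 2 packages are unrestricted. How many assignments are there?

14

Let Aᵢ (for i ∈ {1, 2}) be the placements that put package i in its forbidden locker. Any j of these fix j positions, leaving (4−j)! ways to fill the rest, and there are C(2,j) ways to pick which j.
By inclusion–exclusion, the number of valid placements is Σ_{j=0}^{2} (−1)^j C(2,j)·(4−j)!.
Computing: 24 − 12 + 2 = 14.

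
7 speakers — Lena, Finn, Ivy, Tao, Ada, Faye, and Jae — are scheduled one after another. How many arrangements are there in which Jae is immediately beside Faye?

1440

Place the 5 others and the Jae-Faye pair as 6 objects in a line; the pair has 2 internal arrangements.
So the count is 2·(6)! = 1440.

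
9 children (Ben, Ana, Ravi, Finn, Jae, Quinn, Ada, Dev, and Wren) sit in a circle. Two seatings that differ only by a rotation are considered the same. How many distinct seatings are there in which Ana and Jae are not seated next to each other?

30240

All circular seatings of 9 people number (8)! = 40320.
Seatings with Ana beside Jae: treat them as a block with 2 internal orders, giving 2 × (7)! = 10080.
Subtracting, 40320 − 10080 = 30240.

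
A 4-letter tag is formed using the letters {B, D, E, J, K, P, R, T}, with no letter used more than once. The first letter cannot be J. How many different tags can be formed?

The first letter has 8−1 = 7 choices (anything except J).
The remaining 3 letters are filled from the other 7 symbols without repetition: 7 × 6 × 5 = 210.
Total: 7 × 210 = 1470.

1470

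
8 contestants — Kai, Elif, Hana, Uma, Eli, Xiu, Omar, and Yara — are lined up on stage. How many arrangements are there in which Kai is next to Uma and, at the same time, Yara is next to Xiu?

Treat {Kai,Uma} as one block (2 orders) and {Yara,Xiu} as another (2 orders).
That leaves 6 units to arrange: 2 × 2 × 6! = 4 × 720 = 2880.

2880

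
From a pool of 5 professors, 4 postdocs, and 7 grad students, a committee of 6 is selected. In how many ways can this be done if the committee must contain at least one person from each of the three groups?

Unrestricted: C(16,6) = 8008 ways to pick any 6 of the 16.
Selections missing a whole group: no professors → C(11,6) = 462; no postdocs → C(12,6) = 924; no grad students → C(9,6) = 84.
Add back selections omitting two groups (i.e. drawn from a single group): C(5,6) + C(4,6) + C(7,6) = 7.
By inclusion–exclusion: 8008 − 1470 + 7 = 6545.

6545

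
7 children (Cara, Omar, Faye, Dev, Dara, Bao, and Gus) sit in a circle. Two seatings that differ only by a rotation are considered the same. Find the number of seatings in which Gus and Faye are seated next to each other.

240

Glue Gus and Faye into a block (2 internal orders). Seating 6 units around a circle gives (5)! arrangements.
So 2 × (5)! = 2 × 120 = 240.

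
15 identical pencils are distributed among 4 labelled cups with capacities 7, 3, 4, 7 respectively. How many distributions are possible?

Ignoring the caps, the number of non-negative solutions to x_1+…+x_4 = 15 is C(18,3) = 816.
Subtract solutions that violate a single cap (substitute x_i' = x_i − (cap_i+1)): x_1 ≥ 8 gives C(10,3) = 120; x_2 ≥ 4 gives C(14,3) = 364; x_3 ≥ 5 gives C(13,3) = 286; x_4 ≥ 8 gives C(10,3) = 120. Together 890.
Add back pairs where two caps are both exceeded: 20 + 10 + 0 + 84 + 20 + 10 = 144.
By inclusion–exclusion the count is 816 − 890 + 144 = 70.

70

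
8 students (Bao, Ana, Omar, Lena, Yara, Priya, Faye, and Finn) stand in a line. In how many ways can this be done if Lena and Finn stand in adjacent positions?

Glue Lena and Finn into one block (2 internal orders), leaving 7 units to arrange in a row.
So the count is 2·(7)! = 10080.

10080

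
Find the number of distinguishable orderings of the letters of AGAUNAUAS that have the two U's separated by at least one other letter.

5880

There are 9!/(4!·2!) = 7560 arrangements of AGAUNAUAS in total.
Arrangements with the U's together: treat UU as one letter, giving (8)!/(4!) = 1680.
Subtracting, 7560 − 1680 = 5880 arrangements keep the U's apart.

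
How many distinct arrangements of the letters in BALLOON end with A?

Fix A in the last position and arrange the remaining 6 letters.
Those 6 letters have L appearing twice and O appearing twice, giving (6)!/(2!·2!) = 180.

180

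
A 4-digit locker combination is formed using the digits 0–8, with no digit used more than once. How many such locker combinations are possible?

With no repetition, fill the 4 digits in order: 9 choices, then 8, down to 6.
9 × 8 × 7 × 6 = 3024.

3024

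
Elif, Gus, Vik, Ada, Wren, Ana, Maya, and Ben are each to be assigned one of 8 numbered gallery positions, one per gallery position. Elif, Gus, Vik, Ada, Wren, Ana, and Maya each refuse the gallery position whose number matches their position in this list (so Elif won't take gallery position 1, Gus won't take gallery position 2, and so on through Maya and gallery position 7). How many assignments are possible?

Let Aᵢ (for 1 ≤ i ≤ 7) be the placements that put person i in their forbidden gallery position. Any j of these fix j positions, leaving (8−j)! ways to fill the rest, and there are C(7,j) ways to pick which j.
By inclusion–exclusion, the number of valid placements is Σ_{j=0}^{7} (−1)^j C(7,j)·(8−j)!.
Computing: 40320 − 35280 + 15120 − 4200 + 840 − 126 + 14 − 1 = 16687.

16687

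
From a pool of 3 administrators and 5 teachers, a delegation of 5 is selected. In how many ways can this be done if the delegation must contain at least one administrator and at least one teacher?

Total 5-person selections from all 8: C(8,5) = 56.
Subtract selections that omit an entire group: no administrators → C(5,5) = 1; no teachers → C(3,5) = 0.
Both groups omitted at once is impossible, so 56 − 1 = 55.

55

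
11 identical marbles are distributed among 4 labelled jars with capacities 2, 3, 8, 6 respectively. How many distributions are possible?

74

By stars and bars, unrestricted non-negative solutions to x_1+…+x_4 = 11 number C(11+3,3) = 364.
Subtract solutions that violate a single cap (substitute x_i' = x_i − (cap_i+1)): x_1 ≥ 3 gives C(11,3) = 165; x_2 ≥ 4 gives C(10,3) = 120; x_3 ≥ 9 gives C(5,3) = 10; x_4 ≥ 7 gives C(7,3) = 35. Together 330.
Add back pairs where two caps are both exceeded: 35 + 0 + 4 + 0 + 1 + 0 = 40.
By inclusion–exclusion the count is 364 − 330 + 40 = 74.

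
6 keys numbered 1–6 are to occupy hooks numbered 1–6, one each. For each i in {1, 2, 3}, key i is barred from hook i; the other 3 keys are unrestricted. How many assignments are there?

426

Let Aᵢ (for i ∈ {1, 2, 3}) be the placements that put key i in its forbidden hook. Any j of these fix j positions, leaving (6−j)! ways to fill the rest, and there are C(3,j) ways to pick which j.
By inclusion–exclusion, the number of valid placements is Σ_{j=0}^{3} (−1)^j C(3,j)·(6−j)!.
Computing: 720 − 360 + 72 − 6 = 426.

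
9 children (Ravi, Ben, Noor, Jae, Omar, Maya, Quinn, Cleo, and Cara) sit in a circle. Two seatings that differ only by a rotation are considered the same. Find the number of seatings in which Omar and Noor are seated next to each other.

Treat {Omar, Noor} as one unit (2 internal orders) and seat the resulting 8 units around the table: (7)! circular arrangements.
So 2 × (7)! = 2 × 5040 = 10080.

10080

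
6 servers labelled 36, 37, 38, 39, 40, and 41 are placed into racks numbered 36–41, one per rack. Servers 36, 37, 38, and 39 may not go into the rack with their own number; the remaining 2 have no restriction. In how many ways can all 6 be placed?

Let Aᵢ (for 36 ≤ i ≤ 39) be the placements that put server i in its forbidden rack. Any j of these fix j positions, leaving (6−j)! ways to fill the rest, and there are C(4,j) ways to pick which j.
By inclusion–exclusion, the number of valid placements is Σ_{j=0}^{4} (−1)^j C(4,j)·(6−j)!.
Computing: 720 − 480 + 144 − 24 + 2 = 362.

362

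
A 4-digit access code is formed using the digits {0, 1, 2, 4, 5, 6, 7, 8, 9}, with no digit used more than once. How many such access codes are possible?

This is a permutation of 4 out of 9: P(9,4) = 9!/5!.
9 × 8 × 7 × 6 = 3024.

3024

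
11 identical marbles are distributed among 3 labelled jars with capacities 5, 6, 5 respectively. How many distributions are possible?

By stars and bars, unrestricted non-negative solutions to x_1+…+x_3 = 11 number C(11+2,2) = 78.
Subtract solutions that violate a single cap (substitute x_i' = x_i − (cap_i+1)): x_1 ≥ 6 gives C(7,2) = 21; x_2 ≥ 7 gives C(6,2) = 15; x_3 ≥ 6 gives C(7,2) = 21. Together 57.
No two caps can be exceeded simultaneously, so the pair terms are all 0.
By inclusion–exclusion the count is 78 − 57 + 0 = 21.

21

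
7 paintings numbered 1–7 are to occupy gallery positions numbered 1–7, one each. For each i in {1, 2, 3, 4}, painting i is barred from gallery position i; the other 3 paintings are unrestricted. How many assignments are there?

2790

Let Aᵢ (for 1 ≤ i ≤ 4) be the placements that put painting i in its forbidden gallery position. Any j of these fix j positions, leaving (7−j)! ways to fill the rest, and there are C(4,j) ways to pick which j.
By inclusion–exclusion, the number of valid placements is Σ_{j=0}^{4} (−1)^j C(4,j)·(7−j)!.
Computing: 5040 − 2880 + 720 − 96 + 6 = 2790.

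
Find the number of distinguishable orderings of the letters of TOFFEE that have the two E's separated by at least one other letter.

120

There are 6!/(2!·2!) = 180 arrangements of TOFFEE in total.
If the two E's are adjacent, glue them into one block, leaving 5 items to arrange: (5)!/(2!) = 60 ways.
Subtracting, 180 − 60 = 120 arrangements keep the E's apart.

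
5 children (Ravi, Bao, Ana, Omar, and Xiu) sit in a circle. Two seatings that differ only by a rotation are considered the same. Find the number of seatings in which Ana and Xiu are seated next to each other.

12

Treat {Ana, Xiu} as one unit (2 internal orders) and seat the resulting 4 units around the table: (3)! circular arrangements.
So 2 × (3)! = 2 × 6 = 12.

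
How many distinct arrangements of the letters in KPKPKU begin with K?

30

Fix K in the first position and arrange the remaining 5 letters.
Those 5 letters have K appearing twice and P appearing twice, giving (5)!/(2!·2!) = 30.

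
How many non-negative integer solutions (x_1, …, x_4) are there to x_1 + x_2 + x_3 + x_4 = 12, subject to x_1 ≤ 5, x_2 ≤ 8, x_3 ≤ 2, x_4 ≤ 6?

106

Without the upper bounds there are C(15,3) = 455 ways to split 12 among 4 variables.
Subtract solutions that violate a single cap (substitute x_i' = x_i − (cap_i+1)): x_1 ≥ 6 gives C(9,3) = 84; x_2 ≥ 9 gives C(6,3) = 20; x_3 ≥ 3 gives C(12,3) = 220; x_4 ≥ 7 gives C(8,3) = 56. Together 380.
Add back pairs where two caps are both exceeded: 0 + 20 + 0 + 1 + 0 + 10 = 31.
By inclusion–exclusion the count is 455 − 380 + 31 = 106.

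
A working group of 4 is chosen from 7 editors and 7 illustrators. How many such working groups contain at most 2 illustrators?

Split by how many illustrators are chosen (0 through 2).
Sum: C(7,0)·C(7,4) + C(7,1)·C(7,3) + C(7,2)·C(7,2) = 35 + 245 + 441 = 721.

721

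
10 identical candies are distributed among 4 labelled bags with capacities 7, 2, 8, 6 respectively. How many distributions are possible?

133

By stars and bars, unrestricted non-negative solutions to x_1+…+x_4 = 10 number C(10+3,3) = 286.
Subtract solutions that violate a single cap (substitute x_i' = x_i − (cap_i+1)): x_1 ≥ 8 gives C(5,3) = 10; x_2 ≥ 3 gives C(10,3) = 120; x_3 ≥ 9 gives C(4,3) = 4; x_4 ≥ 7 gives C(6,3) = 20. Together 154.
Add back pairs where two caps are both exceeded: 0 + 0 + 0 + 0 + 1 + 0 = 1.
By inclusion–exclusion the count is 286 − 154 + 1 = 133.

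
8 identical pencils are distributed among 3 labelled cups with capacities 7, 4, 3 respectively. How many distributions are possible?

19

By stars and bars, unrestricted non-negative solutions to x_1+…+x_3 = 8 number C(8+2,2) = 45.
Subtract solutions that violate a single cap (substitute x_i' = x_i − (cap_i+1)): x_1 ≥ 8 gives C(2,2) = 1; x_2 ≥ 5 gives C(5,2) = 10; x_3 ≥ 4 gives C(6,2) = 15. Together 26.
No two caps can be exceeded simultaneously, so the pair terms are all 0.
By inclusion–exclusion the count is 45 − 26 + 0 = 19.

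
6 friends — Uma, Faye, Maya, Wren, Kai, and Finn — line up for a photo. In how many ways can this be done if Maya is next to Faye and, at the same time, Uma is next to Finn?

Treat {Maya,Faye} as one block (2 orders) and {Uma,Finn} as another (2 orders).
That leaves 4 units to arrange: 2 × 2 × 4! = 4 × 24 = 96.

96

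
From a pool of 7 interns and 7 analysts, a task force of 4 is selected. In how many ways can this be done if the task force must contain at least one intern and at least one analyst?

Total 4-person selections from all 14: C(14,4) = 1001.
Selections missing a whole group: no interns → C(7,4) = 35; no analysts → C(7,4) = 35.
Both groups omitted at once is impossible, so 1001 − 70 = 931.

931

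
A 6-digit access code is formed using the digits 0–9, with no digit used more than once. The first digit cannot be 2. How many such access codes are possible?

136080

The first digit has 10−1 = 9 choices (anything except 2).
The remaining 5 digits are filled from the other 9 symbols without repetition: 9 × 8 × 7 × 6 × 5 = 15120.
Total: 9 × 15120 = 136080.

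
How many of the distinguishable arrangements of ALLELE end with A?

Fix A in the last position and arrange the remaining 5 letters.
Those 5 letters have E appearing twice and L appearing 3 times, giving (5)!/(3!·2!) = 10.

10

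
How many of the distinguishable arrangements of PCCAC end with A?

4

Fix A in the last position and arrange the remaining 4 letters.
Those 4 letters have C appearing 3 times, giving (4)!/(3!) = 4.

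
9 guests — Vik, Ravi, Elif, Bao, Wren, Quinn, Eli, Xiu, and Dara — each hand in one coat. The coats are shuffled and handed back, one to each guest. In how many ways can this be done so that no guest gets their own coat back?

Count assignments avoiding every fixed point. For any j of the 9 guests fixed to their own coat, the other 9−j can be arranged in (9−j)! ways.
By inclusion–exclusion this is Σ_{j=0}^{9} (−1)^j C(9,j)·(9−j)!.
Computing: 362880 − 362880 + 181440 − 60480 + 15120 − 3024 + 504 − 72 + 9 − 1 = 133496.

133496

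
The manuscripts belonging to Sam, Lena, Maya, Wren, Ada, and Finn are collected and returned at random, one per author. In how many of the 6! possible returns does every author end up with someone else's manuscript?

Count assignments avoiding every fixed point. For any j of the 6 authors fixed to their own manuscript, the other 6−j can be arranged in (6−j)! ways.
By inclusion–exclusion this is Σ_{j=0}^{6} (−1)^j C(6,j)·(6−j)!.
Computing: 720 − 720 + 360 − 120 + 30 − 6 + 1 = 265.

265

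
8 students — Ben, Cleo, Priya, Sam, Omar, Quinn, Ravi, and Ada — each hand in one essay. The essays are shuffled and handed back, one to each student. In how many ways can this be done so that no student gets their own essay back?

14833

Count assignments avoiding every fixed point. For any j of the 8 students fixed to their own essay, the other 8−j can be arranged in (8−j)! ways.
By inclusion–exclusion this is Σ_{j=0}^{8} (−1)^j C(8,j)·(8−j)!.
Computing: 40320 − 40320 + 20160 − 6720 + 1680 − 336 + 56 − 8 + 1 = 14833.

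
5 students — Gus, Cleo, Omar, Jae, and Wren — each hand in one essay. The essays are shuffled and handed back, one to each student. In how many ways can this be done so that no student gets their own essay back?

Count assignments avoiding every fixed point. For any j of the 5 students fixed to their own essay, the other 5−j can be arranged in (5−j)! ways.
By inclusion–exclusion this is Σ_{j=0}^{5} (−1)^j C(5,j)·(5−j)!.
Computing: 120 − 120 + 60 − 20 + 5 − 1 = 44.

44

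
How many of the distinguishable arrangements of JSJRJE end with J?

Fix J in the last position and arrange the remaining 5 letters.
Those 5 letters have J appearing twice, giving (5)!/(2!) = 60.

60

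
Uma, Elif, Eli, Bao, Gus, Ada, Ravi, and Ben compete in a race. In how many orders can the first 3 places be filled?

There are 8 choices for 1st place, 7 for 2nd, and 6 for 3rd.
That gives 8 × 7 × 6 = 336.

336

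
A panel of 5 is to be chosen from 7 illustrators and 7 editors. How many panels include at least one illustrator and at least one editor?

Total 5-person selections from all 14: C(14,5) = 2002.
Selections missing a whole group: no illustrators → C(7,5) = 21; no editors → C(7,5) = 21.
Both groups omitted at once is impossible, so 2002 − 42 = 1960.

1960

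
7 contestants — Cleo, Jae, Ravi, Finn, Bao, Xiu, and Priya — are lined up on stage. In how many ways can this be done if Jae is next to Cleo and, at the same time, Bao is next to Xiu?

480

Treat {Jae,Cleo} as one block (2 orders) and {Bao,Xiu} as another (2 orders).
That leaves 5 units to arrange: 2 × 2 × 5! = 4 × 120 = 480.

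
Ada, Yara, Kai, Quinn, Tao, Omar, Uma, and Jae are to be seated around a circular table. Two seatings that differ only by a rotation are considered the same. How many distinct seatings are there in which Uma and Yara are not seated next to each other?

All circular seatings of 8 people number (7)! = 5040.
Seatings with Uma beside Yara: treat them as a block with 2 internal orders, giving 2 × (6)! = 1440.
Subtracting, 5040 − 1440 = 3600.

3600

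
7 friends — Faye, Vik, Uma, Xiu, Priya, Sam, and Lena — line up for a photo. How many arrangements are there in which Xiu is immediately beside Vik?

1440

Treat {Xiu, Vik} as a single unit. There are 6 units to order, and the pair itself can be ordered 2 ways.
So the count is 2·(6)! = 1440.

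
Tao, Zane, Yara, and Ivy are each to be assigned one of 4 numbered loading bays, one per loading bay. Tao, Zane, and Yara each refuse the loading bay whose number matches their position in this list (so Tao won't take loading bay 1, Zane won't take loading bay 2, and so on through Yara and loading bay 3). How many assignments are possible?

Let Aᵢ (for i ∈ {1, 2, 3}) be the placements that put person i in their forbidden loading bay. Any j of these fix j positions, leaving (4−j)! ways to fill the rest, and there are C(3,j) ways to pick which j.
By inclusion–exclusion, the number of valid placements is Σ_{j=0}^{3} (−1)^j C(3,j)·(4−j)!.
Computing: 24 − 18 + 6 − 1 = 11.

11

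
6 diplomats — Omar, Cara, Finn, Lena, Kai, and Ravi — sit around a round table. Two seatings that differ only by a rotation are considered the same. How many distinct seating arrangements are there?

120

Seat Omar anywhere (absorbing the rotational symmetry), then permute the other 5: (5)! = 120.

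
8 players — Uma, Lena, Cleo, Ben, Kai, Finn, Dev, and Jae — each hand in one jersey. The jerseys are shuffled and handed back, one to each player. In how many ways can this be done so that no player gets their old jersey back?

Let Aᵢ be the assignments in which player i gets their old jersey. We want the size of the complement of A₁∪…∪A_8.
By inclusion–exclusion this is Σ_{j=0}^{8} (−1)^j C(8,j)·(8−j)!.
Computing: 40320 − 40320 + 20160 − 6720 + 1680 − 336 + 56 − 8 + 1 = 14833.

14833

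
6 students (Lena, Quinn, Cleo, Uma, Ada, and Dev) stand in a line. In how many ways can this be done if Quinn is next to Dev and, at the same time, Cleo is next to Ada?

Treat {Quinn,Dev} as one block (2 orders) and {Cleo,Ada} as another (2 orders).
That leaves 4 units to arrange: 2 × 2 × 4! = 4 × 24 = 96.

96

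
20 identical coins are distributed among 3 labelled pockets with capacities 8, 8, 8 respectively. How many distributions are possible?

Without the upper bounds there are C(22,2) = 231 ways to split 20 among 3 pockets.
Subtract solutions that violate a single cap (substitute x_i' = x_i − (cap_i+1)): x_1 ≥ 9 gives C(13,2) = 78; x_2 ≥ 9 gives C(13,2) = 78; x_3 ≥ 9 gives C(13,2) = 78. Together 234.
Add back pairs where two caps are both exceeded: 6 + 6 + 6 = 18.
By inclusion–exclusion the count is 231 − 234 + 18 = 15.

15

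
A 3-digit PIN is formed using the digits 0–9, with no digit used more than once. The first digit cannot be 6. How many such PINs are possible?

648

The first digit has 10−1 = 9 choices (anything except 6).
The remaining 2 digits are filled from the other 9 symbols without repetition: 9 × 8 = 72.
Total: 9 × 72 = 648.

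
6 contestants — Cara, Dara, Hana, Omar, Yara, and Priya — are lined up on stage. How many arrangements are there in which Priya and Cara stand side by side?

240

Place the 4 others and the Priya-Cara pair as 5 objects in a line; the pair has 2 internal arrangements.
So the count is 2·(5)! = 240.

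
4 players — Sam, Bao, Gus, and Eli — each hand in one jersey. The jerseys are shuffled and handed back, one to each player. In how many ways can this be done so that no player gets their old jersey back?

Let Aᵢ be the assignments in which player i gets their old jersey. We want the size of the complement of A₁∪…∪A_4.
By inclusion–exclusion this is Σ_{j=0}^{4} (−1)^j C(4,j)·(4−j)!.
Computing: 24 − 24 + 12 − 4 + 1 = 9.

9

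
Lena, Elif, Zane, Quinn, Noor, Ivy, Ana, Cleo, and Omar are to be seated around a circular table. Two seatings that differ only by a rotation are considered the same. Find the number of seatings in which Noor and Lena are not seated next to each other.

Without the restriction there are (8)! = 40320 seatings.
Seatings with Noor beside Lena: treat them as a block with 2 internal orders, giving 2 × (7)! = 10080.
Subtracting, 40320 − 10080 = 30240.

30240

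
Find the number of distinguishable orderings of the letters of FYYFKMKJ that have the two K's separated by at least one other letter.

Total arrangements of FYYFKMKJ: 8!/(2!·2!·2!) = 5040.
If the two K's are adjacent, glue them into one block, leaving 7 items to arrange: (7)!/(2!·2!) = 1260 ways.
Subtracting, 5040 − 1260 = 3780 arrangements keep the K's apart.

3780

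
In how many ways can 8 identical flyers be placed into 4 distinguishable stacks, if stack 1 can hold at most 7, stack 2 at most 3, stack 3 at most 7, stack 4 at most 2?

76

Ignoring the caps, the number of non-negative solutions to x_1+…+x_4 = 8 is C(11,3) = 165.
Subtract solutions that violate a single cap (substitute x_i' = x_i − (cap_i+1)): x_1 ≥ 8 gives C(3,3) = 1; x_2 ≥ 4 gives C(7,3) = 35; x_3 ≥ 8 gives C(3,3) = 1; x_4 ≥ 3 gives C(8,3) = 56. Together 93.
Add back pairs where two caps are both exceeded: 0 + 0 + 0 + 0 + 4 + 0 = 4.
By inclusion–exclusion the count is 165 − 93 + 4 = 76.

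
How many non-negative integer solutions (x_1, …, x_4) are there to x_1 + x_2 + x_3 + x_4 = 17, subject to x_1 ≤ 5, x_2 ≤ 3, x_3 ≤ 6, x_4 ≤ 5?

Ignoring the caps, the number of non-negative solutions to x_1+…+x_4 = 17 is C(20,3) = 1140.
Subtract solutions that violate a single cap (substitute x_i' = x_i − (cap_i+1)): x_1 ≥ 6 gives C(14,3) = 364; x_2 ≥ 4 gives C(16,3) = 560; x_3 ≥ 7 gives C(13,3) = 286; x_4 ≥ 6 gives C(14,3) = 364. Together 1574.
Add back pairs where two caps are both exceeded: 120 + 35 + 56 + 84 + 120 + 35 = 450.
Subtract triples: 1 + 4 + 0 + 1 = 6.
By inclusion–exclusion the count is 1140 − 1574 + 450 − 6 = 10.

10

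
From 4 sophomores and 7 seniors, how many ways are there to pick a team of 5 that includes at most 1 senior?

Split by how many seniors are chosen (0 through 1).
Sum: C(7,0)·C(4,5) + C(7,1)·C(4,4) = 0 + 7 = 7.

7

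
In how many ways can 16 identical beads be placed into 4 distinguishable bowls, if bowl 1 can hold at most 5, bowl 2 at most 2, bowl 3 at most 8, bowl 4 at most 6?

46

Without the upper bounds there are C(19,3) = 969 ways to split 16 among 4 bowls.
Subtract solutions that violate a single cap (substitute x_i' = x_i − (cap_i+1)): x_1 ≥ 6 gives C(13,3) = 286; x_2 ≥ 3 gives C(16,3) = 560; x_3 ≥ 9 gives C(10,3) = 120; x_4 ≥ 7 gives C(12,3) = 220. Together 1186.
Add back pairs where two caps are both exceeded: 120 + 4 + 20 + 35 + 84 + 1 = 264.
Subtract triples: 0 + 1 + 0 + 0 = 1.
By inclusion–exclusion the count is 969 − 1186 + 264 − 1 = 46.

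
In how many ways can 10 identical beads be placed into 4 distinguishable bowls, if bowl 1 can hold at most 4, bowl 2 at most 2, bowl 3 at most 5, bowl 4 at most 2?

18

Without the upper bounds there are C(13,3) = 286 ways to split 10 among 4 bowls.
Subtract solutions that violate a single cap (substitute x_i' = x_i − (cap_i+1)): x_1 ≥ 5 gives C(8,3) = 56; x_2 ≥ 3 gives C(10,3) = 120; x_3 ≥ 6 gives C(7,3) = 35; x_4 ≥ 3 gives C(10,3) = 120. Together 331.
Add back pairs where two caps are both exceeded: 10 + 0 + 10 + 4 + 35 + 4 = 63.
By inclusion–exclusion the count is 286 − 331 + 63 = 18.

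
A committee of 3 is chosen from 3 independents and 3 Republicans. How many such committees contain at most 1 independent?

Split by how many independents are chosen (0 through 1).
Sum: C(3,0)·C(3,3) + C(3,1)·C(3,2) = 1 + 9 = 10.

10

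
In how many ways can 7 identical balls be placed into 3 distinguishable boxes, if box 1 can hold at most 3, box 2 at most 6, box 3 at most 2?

Without the upper bounds there are C(9,2) = 36 ways to split 7 among 3 boxes.
Subtract solutions that violate a single cap (substitute x_i' = x_i − (cap_i+1)): x_1 ≥ 4 gives C(5,2) = 10; x_2 ≥ 7 gives C(2,2) = 1; x_3 ≥ 3 gives C(6,2) = 15. Together 26.
Add back pairs where two caps are both exceeded: 0 + 1 + 0 = 1.
By inclusion–exclusion the count is 36 − 26 + 1 = 11.

11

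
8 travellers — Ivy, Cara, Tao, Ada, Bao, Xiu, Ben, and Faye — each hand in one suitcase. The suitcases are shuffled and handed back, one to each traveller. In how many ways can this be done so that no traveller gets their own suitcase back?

14833

Let Aᵢ be the assignments in which traveller i gets their own suitcase. We want the size of the complement of A₁∪…∪A_8.
By inclusion–exclusion this is Σ_{j=0}^{8} (−1)^j C(8,j)·(8−j)!.
Computing: 40320 − 40320 + 20160 − 6720 + 1680 − 336 + 56 − 8 + 1 = 14833.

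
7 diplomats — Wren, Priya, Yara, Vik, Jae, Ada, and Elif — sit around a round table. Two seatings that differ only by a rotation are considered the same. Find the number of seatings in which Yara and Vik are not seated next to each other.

Without the restriction there are (6)! = 720 seatings.
Those with Yara next to Vik: fuse the pair into one unit and seat 6 units around a circle — 2·(5)! = 240.
Subtracting, 720 − 240 = 480.

480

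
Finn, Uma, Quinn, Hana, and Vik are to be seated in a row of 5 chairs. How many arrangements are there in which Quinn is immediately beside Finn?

48

Treat {Quinn, Finn} as a single unit. There are 4 units to order, and the pair itself can be ordered 2 ways.
That gives 2 × 4! = 2 × 24 = 48.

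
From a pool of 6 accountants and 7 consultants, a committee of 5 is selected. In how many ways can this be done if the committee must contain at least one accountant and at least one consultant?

1260

With no constraint there are C(13,5) = 1287 possible selections.
Selections missing a whole group: no accountants → C(7,5) = 21; no consultants → C(6,5) = 6.
Both groups omitted at once is impossible, so 1287 − 27 = 1260.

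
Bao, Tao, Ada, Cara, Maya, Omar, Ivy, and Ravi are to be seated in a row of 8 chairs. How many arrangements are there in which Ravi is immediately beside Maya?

10080

Treat {Ravi, Maya} as a single unit. There are 7 units to order, and the pair itself can be ordered 2 ways.
So the count is 2·(7)! = 10080.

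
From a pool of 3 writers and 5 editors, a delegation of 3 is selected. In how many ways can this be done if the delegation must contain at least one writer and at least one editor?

Total 3-person selections from all 8: C(8,3) = 56.
Selections missing a whole group: no writers → C(5,3) = 10; no editors → C(3,3) = 1.
Both groups omitted at once is impossible, so 56 − 11 = 45.

45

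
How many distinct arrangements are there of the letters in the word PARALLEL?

3360

The 8 letters of PARALLEL have repeats: A appearing twice and L appearing 3 times.
So there are 8! / (3!·2!) = 3360 distinguishable arrangements.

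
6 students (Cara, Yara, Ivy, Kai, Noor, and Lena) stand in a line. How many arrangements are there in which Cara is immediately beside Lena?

240

Glue Cara and Lena into one block (2 internal orders), leaving 5 units to arrange in a row.
So the count is 2·(5)! = 240.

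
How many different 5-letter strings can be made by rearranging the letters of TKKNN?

The 5 letters of TKKNN have repeats: K appearing twice and N appearing twice.
The number of distinct arrangements is 5!/(2!·2!) = 120/4 = 30.

30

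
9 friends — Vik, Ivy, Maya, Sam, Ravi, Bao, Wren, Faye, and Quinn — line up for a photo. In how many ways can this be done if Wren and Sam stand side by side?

Treat {Wren, Sam} as a single unit. There are 8 units to order, and the pair itself can be ordered 2 ways.
That gives 2 × 8! = 2 × 40320 = 80640.

80640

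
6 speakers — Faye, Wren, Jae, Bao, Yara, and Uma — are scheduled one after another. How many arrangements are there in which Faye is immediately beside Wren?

240

Place the 4 others and the Faye-Wren pair as 5 objects in a line; the pair has 2 internal arrangements.
That gives 2 × 5! = 2 × 120 = 240.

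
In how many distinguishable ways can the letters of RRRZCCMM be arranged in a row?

Letter multiplicities in RRRZCCMM: C×2, M×2, R×3, Z×1.
Dividing 8! = 40320 by 3!·2!·2! = 24 for the repeated letters gives 1680.

1680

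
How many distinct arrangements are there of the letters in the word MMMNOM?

30

The 6 letters of MMMNOM have repeats: M appearing 4 times.
So there are 6! / (4!) = 30 distinguishable arrangements.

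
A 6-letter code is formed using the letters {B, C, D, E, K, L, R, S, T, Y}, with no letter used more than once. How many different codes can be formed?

Choose and order 6 of the 10 symbols: the first letter has 10 options, the next 9, and so on down to 5.
That product is 10 × 9 × 8 × 7 × 6 × 5 = 151200.

151200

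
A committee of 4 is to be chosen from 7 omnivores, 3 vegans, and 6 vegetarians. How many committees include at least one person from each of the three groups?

819

With no constraint there are C(16,4) = 1820 possible selections.
Subtract selections that omit an entire group: no omnivores → C(9,4) = 126; no vegans → C(13,4) = 715; no vegetarians → C(10,4) = 210.
Add back selections omitting two groups (i.e. drawn from a single group): C(7,4) + C(3,4) + C(6,4) = 50.
By inclusion–exclusion: 1820 − 1051 + 50 = 819.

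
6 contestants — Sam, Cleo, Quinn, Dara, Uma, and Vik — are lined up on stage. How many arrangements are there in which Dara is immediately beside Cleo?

Glue Dara and Cleo into one block (2 internal orders), leaving 5 units to arrange in a row.
So the count is 2·(5)! = 240.

240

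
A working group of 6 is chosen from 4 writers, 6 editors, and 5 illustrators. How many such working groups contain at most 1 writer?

Split by how many writers are chosen (0 through 1).
Sum: C(4,0)·C(11,6) + C(4,1)·C(11,5) = 462 + 1848 = 2310.

2310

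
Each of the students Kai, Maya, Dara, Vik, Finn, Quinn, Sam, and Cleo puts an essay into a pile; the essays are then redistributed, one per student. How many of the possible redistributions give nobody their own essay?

14833

Count assignments avoiding every fixed point. For any j of the 8 students fixed to their own essay, the other 8−j can be arranged in (8−j)! ways.
By inclusion–exclusion this is Σ_{j=0}^{8} (−1)^j C(8,j)·(8−j)!.
Computing: 40320 − 40320 + 20160 − 6720 + 1680 − 336 + 56 − 8 + 1 = 14833.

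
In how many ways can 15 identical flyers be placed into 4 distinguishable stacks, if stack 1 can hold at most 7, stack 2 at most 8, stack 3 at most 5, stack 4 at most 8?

314

By stars and bars, unrestricted non-negative solutions to x_1+…+x_4 = 15 number C(15+3,3) = 816.
Subtract solutions that violate a single cap (substitute x_i' = x_i − (cap_i+1)): x_1 ≥ 8 gives C(10,3) = 120; x_2 ≥ 9 gives C(9,3) = 84; x_3 ≥ 6 gives C(12,3) = 220; x_4 ≥ 9 gives C(9,3) = 84. Together 508.
Add back pairs where two caps are both exceeded: 0 + 4 + 0 + 1 + 0 + 1 = 6.
By inclusion–exclusion the count is 816 − 508 + 6 = 314.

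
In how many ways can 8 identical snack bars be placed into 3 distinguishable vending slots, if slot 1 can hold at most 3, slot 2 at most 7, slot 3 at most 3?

15

Ignoring the caps, the number of non-negative solutions to x_1+…+x_3 = 8 is C(10,2) = 45.
Subtract solutions that violate a single cap (substitute x_i' = x_i − (cap_i+1)): x_1 ≥ 4 gives C(6,2) = 15; x_2 ≥ 8 gives C(2,2) = 1; x_3 ≥ 4 gives C(6,2) = 15. Together 31.
Add back pairs where two caps are both exceeded: 0 + 1 + 0 = 1.
By inclusion–exclusion the count is 45 − 31 + 1 = 15.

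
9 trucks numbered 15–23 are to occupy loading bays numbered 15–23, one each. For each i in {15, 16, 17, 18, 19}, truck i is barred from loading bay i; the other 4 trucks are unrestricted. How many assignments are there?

205056

Let Aᵢ (for 15 ≤ i ≤ 19) be the placements that put truck i in its forbidden loading bay. Any j of these fix j positions, leaving (9−j)! ways to fill the rest, and there are C(5,j) ways to pick which j.
By inclusion–exclusion, the number of valid placements is Σ_{j=0}^{5} (−1)^j C(5,j)·(9−j)!.
Computing: 362880 − 201600 + 50400 − 7200 + 600 − 24 = 205056.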